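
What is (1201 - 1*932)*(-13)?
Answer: -3497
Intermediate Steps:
(1201 - 1*932)*(-13) = (1201 - 932)*(-13) = 269*(-13) = -3497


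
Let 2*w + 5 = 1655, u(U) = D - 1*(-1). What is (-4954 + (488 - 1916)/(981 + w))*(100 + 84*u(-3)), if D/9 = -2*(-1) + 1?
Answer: -522413312/43 ≈ -1.2149e+7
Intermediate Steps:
D = 27 (D = 9*(-2*(-1) + 1) = 9*(2 + 1) = 9*3 = 27)
u(U) = 28 (u(U) = 27 - 1*(-1) = 27 + 1 = 28)
w = 825 (w = -5/2 + (½)*1655 = -5/2 + 1655/2 = 825)
(-4954 + (488 - 1916)/(981 + w))*(100 + 84*u(-3)) = (-4954 + (488 - 1916)/(981 + 825))*(100 + 84*28) = (-4954 - 1428/1806)*(100 + 2352) = (-4954 - 1428*1/1806)*2452 = (-4954 - 34/43)*2452 = -213056/43*2452 = -522413312/43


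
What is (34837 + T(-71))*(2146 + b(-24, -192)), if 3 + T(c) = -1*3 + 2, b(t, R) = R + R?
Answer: 61375746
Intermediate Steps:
b(t, R) = 2*R
T(c) = -4 (T(c) = -3 + (-1*3 + 2) = -3 + (-3 + 2) = -3 - 1 = -4)
(34837 + T(-71))*(2146 + b(-24, -192)) = (34837 - 4)*(2146 + 2*(-192)) = 34833*(2146 - 384) = 34833*1762 = 61375746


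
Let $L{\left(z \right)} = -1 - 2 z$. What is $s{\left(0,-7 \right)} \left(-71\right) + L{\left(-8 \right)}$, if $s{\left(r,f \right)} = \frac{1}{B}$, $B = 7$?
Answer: $\frac{34}{7} \approx 4.8571$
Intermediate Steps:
$s{\left(r,f \right)} = \frac{1}{7}$
$s{\left(0,-7 \right)} \left(-71\right) + L{\left(-8 \right)} = \frac{1}{7} \left(-71\right) - -15 = - \frac{71}{7} + \left(-1 + 16\right) = - \frac{71}{7} + 15 = \frac{34}{7}$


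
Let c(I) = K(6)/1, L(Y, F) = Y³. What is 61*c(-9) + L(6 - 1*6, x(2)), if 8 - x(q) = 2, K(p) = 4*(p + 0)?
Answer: 1464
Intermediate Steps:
K(p) = 4*p
x(q) = 6 (x(q) = 8 - 1*2 = 8 - 2 = 6)
c(I) = 24 (c(I) = (4*6)/1 = 1*24 = 24)
61*c(-9) + L(6 - 1*6, x(2)) = 61*24 + (6 - 1*6)³ = 1464 + (6 - 6)³ = 1464 + 0³ = 1464 + 0 = 1464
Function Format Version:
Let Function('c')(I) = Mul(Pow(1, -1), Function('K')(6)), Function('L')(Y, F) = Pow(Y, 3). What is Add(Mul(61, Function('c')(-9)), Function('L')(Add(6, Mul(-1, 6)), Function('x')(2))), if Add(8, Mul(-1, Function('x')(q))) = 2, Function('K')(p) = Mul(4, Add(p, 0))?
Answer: 1464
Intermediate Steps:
Function('K')(p) = Mul(4, p)
Function('x')(q) = 6 (Function('x')(q) = Add(8, Mul(-1, 2)) = Add(8, -2) = 6)
Function('c')(I) = 24 (Function('c')(I) = Mul(Pow(1, -1), Mul(4, 6)) = Mul(1, 24) = 24)
Add(Mul(61, Function('c')(-9)), Function('L')(Add(6, Mul(-1, 6)), Function('x')(2))) = Add(Mul(61, 24), Pow(Add(6, Mul(-1, 6)), 3)) = Add(1464, Pow(Add(6, -6), 3)) = Add(1464, Pow(0, 3)) = Add(1464, 0) = 1464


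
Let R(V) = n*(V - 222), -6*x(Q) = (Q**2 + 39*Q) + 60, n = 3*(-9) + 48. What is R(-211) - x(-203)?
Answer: -10603/3 ≈ -3534.3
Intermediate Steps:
n = 21 (n = -27 + 48 = 21)
x(Q) = -10 - 13*Q/2 - Q**2/6 (x(Q) = -((Q**2 + 39*Q) + 60)/6 = -(60 + Q**2 + 39*Q)/6 = -10 - 13*Q/2 - Q**2/6)
R(V) = -4662 + 21*V (R(V) = 21*(V - 222) = 21*(-222 + V) = -4662 + 21*V)
R(-211) - x(-203) = (-4662 + 21*(-211)) - (-10 - 13/2*(-203) - 1/6*(-203)**2) = (-4662 - 4431) - (-10 + 2639/2 - 1/6*41209) = -9093 - (-10 + 2639/2 - 41209/6) = -9093 - 1*(-16676/3) = -9093 + 16676/3 = -10603/3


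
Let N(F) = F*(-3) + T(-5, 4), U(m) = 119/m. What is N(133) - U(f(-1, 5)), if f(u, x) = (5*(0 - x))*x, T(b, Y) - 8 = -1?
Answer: -48881/125 ≈ -391.05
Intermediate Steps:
T(b, Y) = 7 (T(b, Y) = 8 - 1 = 7)
f(u, x) = -5*x² (f(u, x) = (5*(-x))*x = (-5*x)*x = -5*x²)
N(F) = 7 - 3*F (N(F) = F*(-3) + 7 = -3*F + 7 = 7 - 3*F)
N(133) - U(f(-1, 5)) = (7 - 3*133) - 119/((-5*5²)) = (7 - 399) - 119/((-5*25)) = -392 - 119/(-125) = -392 - 119*(-1)/125 = -392 - 1*(-119/125) = -392 + 119/125 = -48881/125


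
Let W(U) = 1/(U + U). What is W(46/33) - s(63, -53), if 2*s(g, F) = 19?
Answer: -841/92 ≈ -9.1413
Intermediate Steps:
W(U) = 1/(2*U)
s(g, F) = 19/2 (s(g, F) = (1/2)*19 = 19/2)
W(46/33) - s(63, -53) = 1/(2*((46/33))) - 1*19/2 = 1/(2*((46*(1/33)))) - 19/2 = 1/(2*(46/33)) - 19/2 = (1/2)*(33/46) - 19/2 = 33/92 - 19/2 = -841/92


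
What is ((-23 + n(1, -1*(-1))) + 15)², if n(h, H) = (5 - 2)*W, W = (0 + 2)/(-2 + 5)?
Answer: 36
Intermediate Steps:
W = ⅔ (W = 2/3 = 2*(⅓) = ⅔ ≈ 0.66667)
n(h, H) = 2 (n(h, H) = (5 - 2)*(⅔) = 3*(⅔) = 2)
((-23 + n(1, -1*(-1))) + 15)² = ((-23 + 2) + 15)² = (-21 + 15)² = (-6)² = 36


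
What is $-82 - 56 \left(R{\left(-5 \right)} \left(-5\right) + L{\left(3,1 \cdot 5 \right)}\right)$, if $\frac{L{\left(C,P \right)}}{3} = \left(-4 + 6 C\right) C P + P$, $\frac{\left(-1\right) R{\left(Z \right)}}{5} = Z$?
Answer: $-29202$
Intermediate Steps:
$R{\left(Z \right)} = - 5 Z$
$L{\left(C,P \right)} = 3 P + 3 C P \left(-4 + 6 C\right)$ ($L{\left(C,P \right)} = 3 \left(\left(-4 + 6 C\right) C P + P\right) = 3 \left(C \left(-4 + 6 C\right) P + P\right) = 3 \left(C P \left(-4 + 6 C\right) + P\right) = 3 \left(P + C P \left(-4 + 6 C\right)\right) = 3 P + 3 C P \left(-4 + 6 C\right)$)
$-82 - 56 \left(R{\left(-5 \right)} \left(-5\right) + L{\left(3,1 \cdot 5 \right)}\right) = -82 - 56 \left(\left(-5\right) \left(-5\right) \left(-5\right) + 3 \cdot 1 \cdot 5 \left(1 - 12 + 6 \cdot 3^{2}\right)\right) = -82 - 56 \left(25 \left(-5\right) + 3 \cdot 5 \left(1 - 12 + 6 \cdot 9\right)\right) = -82 - 56 \left(-125 + 3 \cdot 5 \left(1 - 12 + 54\right)\right) = -82 - 56 \left(-125 + 3 \cdot 5 \cdot 43\right) = -82 - 56 \left(-125 + 645\right) = -82 - 29120 = -29202$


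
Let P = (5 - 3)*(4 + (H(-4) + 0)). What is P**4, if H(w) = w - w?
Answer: 4096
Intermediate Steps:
H(w) = 0
P = 8 (P = (5 - 3)*(4 + (0 + 0)) = 2*(4 + 0) = 2*4 = 8)
P**4 = 8**4 = 4096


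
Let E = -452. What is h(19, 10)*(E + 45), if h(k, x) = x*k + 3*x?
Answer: -89540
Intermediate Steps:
h(k, x) = 3*x + k*x (h(k, x) = k*x + 3*x = 3*x + k*x)
h(19, 10)*(E + 45) = (10*(3 + 19))*(-452 + 45) = (10*22)*(-407) = 220*(-407) = -89540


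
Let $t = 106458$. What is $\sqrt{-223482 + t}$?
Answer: $4 i \sqrt{7314} \approx 342.09 i$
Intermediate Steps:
$\sqrt{-223482 + t} = \sqrt{-223482 + 106458} = \sqrt{-117024} = 4 i \sqrt{7314}$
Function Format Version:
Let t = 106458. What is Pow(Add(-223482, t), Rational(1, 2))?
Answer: Mul(4, I, Pow(7314, Rational(1, 2))) ≈ Mul(342.09, I)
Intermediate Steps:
Pow(Add(-223482, t), Rational(1, 2)) = Pow(Add(-223482, 106458), Rational(1, 2)) = Pow(-117024, Rational(1, 2)) = Mul(4, I, Pow(7314, Rational(1, 2)))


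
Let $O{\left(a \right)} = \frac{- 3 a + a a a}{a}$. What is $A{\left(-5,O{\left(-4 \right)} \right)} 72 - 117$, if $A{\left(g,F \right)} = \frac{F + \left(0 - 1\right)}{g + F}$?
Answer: $-9$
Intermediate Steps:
$O{\left(a \right)} = \frac{a^{3} - 3 a}{a}$ ($O{\left(a \right)} = \frac{- 3 a + a^{2} a}{a} = \frac{- 3 a + a^{3}}{a} = \frac{a^{3} - 3 a}{a}$)
$A{\left(g,F \right)} = \frac{-1 + F}{F + g}$ ($A{\left(g,F \right)} = \frac{F + \left(0 - 1\right)}{F + g} = \frac{F - 1}{F + g} = \frac{-1 + F}{F + g}$)
$A{\left(-5,O{\left(-4 \right)} \right)} 72 - 117 = \frac{-1 - \left(3 - \left(-4\right)^{2}\right)}{\left(-3 + \left(-4\right)^{2}\right) - 5} \cdot 72 - 117 = \frac{-1 + \left(-3 + 16\right)}{\left(-3 + 16\right) - 5} \cdot 72 - 117 = \frac{-1 + 13}{13 - 5} \cdot 72 - 117 = \frac{1}{8} \cdot 12 \cdot 72 - 117 = \frac{3}{2} \cdot 72 - 117 = 108 - 117 = -9$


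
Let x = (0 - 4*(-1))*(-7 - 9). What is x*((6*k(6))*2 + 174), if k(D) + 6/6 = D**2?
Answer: -38016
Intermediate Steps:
k(D) = -1 + D**2
x = -64 (x = (0 + 4)*(-16) = 4*(-16) = -64)
x*((6*k(6))*2 + 174) = -64*((6*(-1 + 6**2))*2 + 174) = -64*((6*(-1 + 36))*2 + 174) = -64*((6*35)*2 + 174) = -64*(210*2 + 174) = -64*(420 + 174) = -64*594 = -38016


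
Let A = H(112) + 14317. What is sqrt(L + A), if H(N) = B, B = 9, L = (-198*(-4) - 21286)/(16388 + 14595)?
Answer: 2*sqrt(3437888892653)/30983 ≈ 119.69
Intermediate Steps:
L = -20494/30983 (L = (792 - 21286)/30983 = -20494*1/30983 = -20494/30983 ≈ -0.66146)
H(N) = 9
A = 14326 (A = 9 + 14317 = 14326)
sqrt(L + A) = sqrt(-20494/30983 + 14326) = sqrt(443841964/30983) = 2*sqrt(3437888892653)/30983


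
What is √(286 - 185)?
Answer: √101 ≈ 10.050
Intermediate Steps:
√(286 - 185) = √101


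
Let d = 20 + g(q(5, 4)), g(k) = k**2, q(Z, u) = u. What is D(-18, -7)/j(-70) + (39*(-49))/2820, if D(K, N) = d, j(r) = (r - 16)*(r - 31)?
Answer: -2749571/4082420 ≈ -0.67352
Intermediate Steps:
j(r) = (-31 + r)*(-16 + r) (j(r) = (-16 + r)*(-31 + r) = (-31 + r)*(-16 + r))
d = 36 (d = 20 + 4**2 = 20 + 16 = 36)
D(K, N) = 36
D(-18, -7)/j(-70) + (39*(-49))/2820 = 36/(496 + (-70)**2 - 47*(-70)) + (39*(-49))/2820 = 36/(496 + 4900 + 3290) - 1911*1/2820 = 36/8686 - 637/940 = 36*(1/8686) - 637/940 = 18/4343 - 637/940 = -2749571/4082420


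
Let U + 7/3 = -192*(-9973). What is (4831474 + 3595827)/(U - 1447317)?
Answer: 25281903/1402490 ≈ 18.026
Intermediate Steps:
U = 5744441/3 (U = -7/3 - 192*(-9973) = -7/3 + 1914816 = 5744441/3 ≈ 1.9148e+6)
(4831474 + 3595827)/(U - 1447317) = (4831474 + 3595827)/(5744441/3 - 1447317) = 8427301/(1402490/3) = 8427301*(3/1402490) = 25281903/1402490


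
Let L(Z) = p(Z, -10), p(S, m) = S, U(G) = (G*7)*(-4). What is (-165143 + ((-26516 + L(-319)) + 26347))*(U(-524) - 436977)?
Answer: 69946799455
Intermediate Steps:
U(G) = -28*G (U(G) = (7*G)*(-4) = -28*G)
L(Z) = Z
(-165143 + ((-26516 + L(-319)) + 26347))*(U(-524) - 436977) = (-165143 + ((-26516 - 319) + 26347))*(-28*(-524) - 436977) = (-165143 + (-26835 + 26347))*(14672 - 436977) = (-165143 - 488)*(-422305) = -165631*(-422305) = 69946799455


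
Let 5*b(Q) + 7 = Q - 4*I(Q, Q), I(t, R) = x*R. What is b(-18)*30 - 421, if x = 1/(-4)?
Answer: -679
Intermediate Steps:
x = -1/4 ≈ -0.25000
I(t, R) = -R/4
b(Q) = -7/5 + 2*Q/5 (b(Q) = -7/5 + (Q - 4*(-Q/4))/5 = -7/5 + (Q - (-1)*Q)/5 = -7/5 + (Q + Q)/5 = -7/5 + (2*Q)/5 = -7/5 + 2*Q/5)
b(-18)*30 - 421 = (-7/5 + (2/5)*(-18))*30 - 421 = (-7/5 - 36/5)*30 - 421 = -43/5*30 - 421 = -258 - 421 = -679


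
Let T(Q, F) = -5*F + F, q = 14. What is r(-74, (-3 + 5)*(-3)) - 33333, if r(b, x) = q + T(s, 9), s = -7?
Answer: -33355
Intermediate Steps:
T(Q, F) = -4*F
r(b, x) = -22 (r(b, x) = 14 - 4*9 = 14 - 36 = -22)
r(-74, (-3 + 5)*(-3)) - 33333 = -22 - 33333 = -33355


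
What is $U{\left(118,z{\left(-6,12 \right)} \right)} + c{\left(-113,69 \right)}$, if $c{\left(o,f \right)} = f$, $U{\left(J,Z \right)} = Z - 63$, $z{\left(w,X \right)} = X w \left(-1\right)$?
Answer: $78$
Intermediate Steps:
$z{\left(w,X \right)} = - X w$
$U{\left(J,Z \right)} = -63 + Z$ ($U{\left(J,Z \right)} = Z - 63 = -63 + Z$)
$U{\left(118,z{\left(-6,12 \right)} \right)} + c{\left(-113,69 \right)} = \left(-63 - 12 \left(-6\right)\right) + 69 = \left(-63 + 72\right) + 69 = 9 + 69 = 78$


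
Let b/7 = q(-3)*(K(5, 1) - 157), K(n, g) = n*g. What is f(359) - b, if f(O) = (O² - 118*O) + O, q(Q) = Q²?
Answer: 96454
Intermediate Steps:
f(O) = O² - 117*O
K(n, g) = g*n
b = -9576 (b = 7*((-3)²*(1*5 - 157)) = 7*(9*(5 - 157)) = 7*(9*(-152)) = 7*(-1368) = -9576)
f(359) - b = 359*(-117 + 359) - 1*(-9576) = 359*242 + 9576 = 86878 + 9576 = 96454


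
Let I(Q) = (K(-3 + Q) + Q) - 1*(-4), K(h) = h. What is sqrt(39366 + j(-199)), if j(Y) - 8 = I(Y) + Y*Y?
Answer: sqrt(78578) ≈ 280.32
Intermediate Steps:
I(Q) = 1 + 2*Q (I(Q) = ((-3 + Q) + Q) - 1*(-4) = (-3 + 2*Q) + 4 = 1 + 2*Q)
j(Y) = 9 + Y**2 + 2*Y (j(Y) = 8 + ((1 + 2*Y) + Y*Y) = 8 + ((1 + 2*Y) + Y**2) = 8 + (1 + Y**2 + 2*Y) = 9 + Y**2 + 2*Y)
sqrt(39366 + j(-199)) = sqrt(39366 + (9 + (-199)**2 + 2*(-199))) = sqrt(39366 + (9 + 39601 - 398)) = sqrt(39366 + 39212) = sqrt(78578)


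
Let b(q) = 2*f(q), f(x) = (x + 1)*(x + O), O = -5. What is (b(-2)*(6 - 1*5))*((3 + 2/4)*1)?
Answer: 49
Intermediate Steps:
f(x) = (1 + x)*(-5 + x) (f(x) = (x + 1)*(x - 5) = (1 + x)*(-5 + x))
b(q) = -10 - 8*q + 2*q² (b(q) = 2*(-5 + q² - 4*q) = -10 - 8*q + 2*q²)
(b(-2)*(6 - 1*5))*((3 + 2/4)*1) = ((-10 - 8*(-2) + 2*(-2)²)*(6 - 1*5))*((3 + 2/4)*1) = ((-10 + 16 + 2*4)*(6 - 5))*((3 + 2*(¼))*1) = ((-10 + 16 + 8)*1)*((3 + ½)*1) = (14*1)*((7/2)*1) = 14*(7/2) = 49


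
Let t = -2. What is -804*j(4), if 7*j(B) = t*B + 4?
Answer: 3216/7 ≈ 459.43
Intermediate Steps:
j(B) = 4/7 - 2*B/7 (j(B) = (-2*B + 4)/7 = (4 - 2*B)/7 = 4/7 - 2*B/7)
-804*j(4) = -804*(4/7 - 2/7*4) = -804*(4/7 - 8/7) = -804*(-4/7) = 3216/7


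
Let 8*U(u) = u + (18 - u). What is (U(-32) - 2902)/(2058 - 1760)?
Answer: -11599/1192 ≈ -9.7307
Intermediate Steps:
U(u) = 9/4 (U(u) = (u + (18 - u))/8 = (⅛)*18 = 9/4)
(U(-32) - 2902)/(2058 - 1760) = (9/4 - 2902)/(2058 - 1760) = -11599/4/298 = -11599/4*1/298 = -11599/1192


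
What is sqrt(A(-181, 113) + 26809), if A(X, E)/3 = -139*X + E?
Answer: 5*sqrt(4105) ≈ 320.35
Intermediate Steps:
A(X, E) = -417*X + 3*E (A(X, E) = 3*(-139*X + E) = 3*(E - 139*X) = -417*X + 3*E)
sqrt(A(-181, 113) + 26809) = sqrt((-417*(-181) + 3*113) + 26809) = sqrt((75477 + 339) + 26809) = sqrt(75816 + 26809) = sqrt(102625) = 5*sqrt(4105)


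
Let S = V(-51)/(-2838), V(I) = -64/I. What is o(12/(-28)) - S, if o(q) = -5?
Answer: -361813/72369 ≈ -4.9996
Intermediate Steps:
S = -32/72369 (S = -64/(-51)/(-2838) = -64*(-1/51)*(-1/2838) = (64/51)*(-1/2838) = -32/72369 ≈ -0.00044218)
o(12/(-28)) - S = -5 - 1*(-32/72369) = -5 + 32/72369 = -361813/72369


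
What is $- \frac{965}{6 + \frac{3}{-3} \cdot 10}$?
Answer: $\frac{965}{4} \approx 241.25$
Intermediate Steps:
$- \frac{965}{6 + \frac{3}{-3} \cdot 10} = - \frac{965}{6 + 3 \left(- \frac{1}{3}\right) 10} = - \frac{965}{6 - 10} = - \frac{965}{-4} = \left(-965\right) \left(- \frac{1}{4}\right) = \frac{965}{4}$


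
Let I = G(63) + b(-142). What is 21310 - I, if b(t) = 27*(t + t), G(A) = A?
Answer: 28915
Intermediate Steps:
b(t) = 54*t (b(t) = 27*(2*t) = 54*t)
I = -7605 (I = 63 + 54*(-142) = 63 - 7668 = -7605)
21310 - I = 21310 - 1*(-7605) = 21310 + 7605 = 28915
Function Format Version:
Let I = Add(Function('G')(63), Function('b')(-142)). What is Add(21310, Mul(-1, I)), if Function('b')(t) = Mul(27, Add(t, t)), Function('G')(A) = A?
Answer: 28915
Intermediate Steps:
Function('b')(t) = Mul(54, t) (Function('b')(t) = Mul(27, Mul(2, t)) = Mul(54, t))
I = -7605 (I = Add(63, Mul(54, -142)) = Add(63, -7668) = -7605)
Add(21310, Mul(-1, I)) = Add(21310, Mul(-1, -7605)) = Add(21310, 7605) = 28915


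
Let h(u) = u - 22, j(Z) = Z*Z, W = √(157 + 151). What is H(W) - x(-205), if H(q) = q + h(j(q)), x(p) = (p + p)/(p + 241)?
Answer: 5353/18 + 2*√77 ≈ 314.94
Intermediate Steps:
W = 2*√77 (W = √308 = 2*√77 ≈ 17.550)
j(Z) = Z²
h(u) = -22 + u
x(p) = 2*p/(241 + p) (x(p) = (2*p)/(241 + p) = 2*p/(241 + p))
H(q) = -22 + q + q² (H(q) = q + (-22 + q²) = -22 + q + q²)
H(W) - x(-205) = (-22 + 2*√77 + (2*√77)²) - 2*(-205)/(241 - 205) = (-22 + 2*√77 + 308) - 2*(-205)/36 = (286 + 2*√77) - 2*(-205)/36 = (286 + 2*√77) - 1*(-205/18) = (286 + 2*√77) + 205/18 = 5353/18 + 2*√77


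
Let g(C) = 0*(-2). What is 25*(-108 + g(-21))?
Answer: -2700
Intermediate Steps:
g(C) = 0
25*(-108 + g(-21)) = 25*(-108 + 0) = 25*(-108) = -2700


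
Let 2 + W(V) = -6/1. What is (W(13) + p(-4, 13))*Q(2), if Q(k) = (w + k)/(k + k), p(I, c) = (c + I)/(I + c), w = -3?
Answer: 7/4 ≈ 1.7500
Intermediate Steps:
W(V) = -8 (W(V) = -2 - 6/1 = -2 - 6*1 = -2 - 6 = -8)
p(I, c) = 1 (p(I, c) = (I + c)/(I + c) = 1)
Q(k) = (-3 + k)/(2*k) (Q(k) = (-3 + k)/(k + k) = (-3 + k)/((2*k)) = (-3 + k)*(1/(2*k)) = (-3 + k)/(2*k))
(W(13) + p(-4, 13))*Q(2) = (-8 + 1)*((½)*(-3 + 2)/2) = -7*(-1)/(2*2) = -7*(-¼) = 7/4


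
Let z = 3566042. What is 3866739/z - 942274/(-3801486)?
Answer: 9029771416831/6778129369206 ≈ 1.3322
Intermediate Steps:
3866739/z - 942274/(-3801486) = 3866739/3566042 - 942274/(-3801486) = 3866739*(1/3566042) - 942274*(-1/3801486) = 3866739/3566042 + 471137/1900743 = 9029771416831/6778129369206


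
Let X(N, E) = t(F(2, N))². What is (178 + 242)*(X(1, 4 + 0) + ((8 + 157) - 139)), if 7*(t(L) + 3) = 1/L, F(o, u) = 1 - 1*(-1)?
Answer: 101655/7 ≈ 14522.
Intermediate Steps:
F(o, u) = 2 (F(o, u) = 1 + 1 = 2)
t(L) = -3 + 1/(7*L)
X(N, E) = 1681/196 (X(N, E) = (-3 + (⅐)/2)² = (-3 + (⅐)*(½))² = (-3 + 1/14)² = (-41/14)² = 1681/196)
(178 + 242)*(X(1, 4 + 0) + ((8 + 157) - 139)) = (178 + 242)*(1681/196 + ((8 + 157) - 139)) = 420*(1681/196 + (165 - 139)) = 420*(1681/196 + 26) = 420*(6777/196) = 101655/7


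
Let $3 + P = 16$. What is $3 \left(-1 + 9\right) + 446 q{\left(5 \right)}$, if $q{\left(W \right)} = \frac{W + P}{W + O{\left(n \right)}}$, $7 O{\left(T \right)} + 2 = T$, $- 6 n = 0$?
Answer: $\frac{18996}{11} \approx 1726.9$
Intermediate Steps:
$P = 13$ ($P = -3 + 16 = 13$)
$n = 0$ ($n = \left(- \frac{1}{6}\right) 0 = 0$)
$O{\left(T \right)} = - \frac{2}{7} + \frac{T}{7}$
$q{\left(W \right)} = \frac{13 + W}{- \frac{2}{7} + W}$ ($q{\left(W \right)} = \frac{W + 13}{W + \left(- \frac{2}{7} + \frac{1}{7} \cdot 0\right)} = \frac{13 + W}{W + \left(- \frac{2}{7} + 0\right)} = \frac{13 + W}{W - \frac{2}{7}} = \frac{13 + W}{- \frac{2}{7} + W}$)
$3 \left(-1 + 9\right) + 446 q{\left(5 \right)} = 3 \left(-1 + 9\right) + 446 \frac{7 \left(13 + 5\right)}{-2 + 7 \cdot 5} = 3 \cdot 8 + 446 \cdot 7 \frac{1}{-2 + 35} \cdot 18 = 24 + 446 \cdot 7 \cdot \frac{1}{33} \cdot 18 = 24 + 446 \cdot \frac{42}{11} = 24 + \frac{18732}{11} = \frac{18996}{11}$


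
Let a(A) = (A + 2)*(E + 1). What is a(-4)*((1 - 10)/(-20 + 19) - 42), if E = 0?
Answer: 66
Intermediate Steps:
a(A) = 2 + A (a(A) = (A + 2)*(0 + 1) = (2 + A)*1 = 2 + A)
a(-4)*((1 - 10)/(-20 + 19) - 42) = (2 - 4)*((1 - 10)/(-20 + 19) - 42) = -2*(-9/(-1) - 42) = -2*(-9*(-1) - 42) = -2*(9 - 42) = -2*(-33) = 66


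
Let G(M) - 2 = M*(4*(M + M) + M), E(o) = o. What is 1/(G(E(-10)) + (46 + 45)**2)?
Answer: 1/9183 ≈ 0.00010890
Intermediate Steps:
G(M) = 2 + 9*M**2 (G(M) = 2 + M*(4*(M + M) + M) = 2 + M*(4*(2*M) + M) = 2 + M*(8*M + M) = 2 + M*(9*M) = 2 + 9*M**2)
1/(G(E(-10)) + (46 + 45)**2) = 1/((2 + 9*(-10)**2) + (46 + 45)**2) = 1/((2 + 9*100) + 91**2) = 1/((2 + 900) + 8281) = 1/(902 + 8281) = 1/9183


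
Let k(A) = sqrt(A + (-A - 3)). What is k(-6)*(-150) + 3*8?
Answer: 24 - 150*I*sqrt(3) ≈ 24.0 - 259.81*I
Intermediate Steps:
k(A) = I*sqrt(3) (k(A) = sqrt(A + (-3 - A)) = sqrt(-3) = I*sqrt(3))
k(-6)*(-150) + 3*8 = (I*sqrt(3))*(-150) + 3*8 = -150*I*sqrt(3) + 24 = 24 - 150*I*sqrt(3)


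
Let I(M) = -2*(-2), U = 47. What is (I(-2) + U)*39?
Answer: 1989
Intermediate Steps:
I(M) = 4
(I(-2) + U)*39 = (4 + 47)*39 = 51*39 = 1989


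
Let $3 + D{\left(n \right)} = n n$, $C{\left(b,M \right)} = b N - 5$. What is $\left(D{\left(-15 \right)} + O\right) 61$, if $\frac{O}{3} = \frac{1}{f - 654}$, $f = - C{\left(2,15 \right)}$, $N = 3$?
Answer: $\frac{8869827}{655} \approx 13542.0$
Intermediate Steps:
$C{\left(b,M \right)} = -5 + 3 b$ ($C{\left(b,M \right)} = b 3 - 5 = 3 b - 5 = -5 + 3 b$)
$f = -1$ ($f = - (-5 + 3 \cdot 2) = - (-5 + 6) = \left(-1\right) 1 = -1$)
$D{\left(n \right)} = -3 + n^{2}$ ($D{\left(n \right)} = -3 + n n = -3 + n^{2}$)
$O = - \frac{3}{655}$ ($O = \frac{3}{-1 - 654} = \frac{3}{-655} = 3 \left(- \frac{1}{655}\right) = - \frac{3}{655} \approx -0.0045802$)
$\left(D{\left(-15 \right)} + O\right) 61 = \left(\left(-3 + \left(-15\right)^{2}\right) - \frac{3}{655}\right) 61 = \left(\left(-3 + 225\right) - \frac{3}{655}\right) 61 = \left(222 - \frac{3}{655}\right) 61 = \frac{145407}{655} \cdot 61 = \frac{8869827}{655}$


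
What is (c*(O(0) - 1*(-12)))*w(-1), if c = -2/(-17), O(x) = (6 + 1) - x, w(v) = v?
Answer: -38/17 ≈ -2.2353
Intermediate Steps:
O(x) = 7 - x
c = 2/17 (c = -2*(-1/17) = 2/17 ≈ 0.11765)
(c*(O(0) - 1*(-12)))*w(-1) = (2*((7 - 1*0) - 1*(-12))/17)*(-1) = (2*((7 + 0) + 12)/17)*(-1) = (2*(7 + 12)/17)*(-1) = ((2/17)*19)*(-1) = (38/17)*(-1) = -38/17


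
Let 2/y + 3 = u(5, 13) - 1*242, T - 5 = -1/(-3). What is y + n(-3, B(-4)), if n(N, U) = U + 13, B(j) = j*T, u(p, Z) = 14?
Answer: -1927/231 ≈ -8.3420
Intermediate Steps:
T = 16/3 (T = 5 - 1/(-3) = 5 - 1*(-⅓) = 5 + ⅓ = 16/3 ≈ 5.3333)
B(j) = 16*j/3 (B(j) = j*(16/3) = 16*j/3)
n(N, U) = 13 + U
y = -2/231 (y = 2/(-3 + (14 - 1*242)) = 2/(-3 + (14 - 242)) = 2/(-3 - 228) = 2/(-231) = 2*(-1/231) = -2/231 ≈ -0.0086580)
y + n(-3, B(-4)) = -2/231 + (13 + (16/3)*(-4)) = -2/231 + (13 - 64/3) = -2/231 - 25/3 = -1927/231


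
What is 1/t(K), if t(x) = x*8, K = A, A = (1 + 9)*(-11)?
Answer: -1/880 ≈ -0.0011364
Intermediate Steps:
A = -110 (A = 10*(-11) = -110)
K = -110
t(x) = 8*x
1/t(K) = 1/(8*(-110)) = 1/(-880) = -1/880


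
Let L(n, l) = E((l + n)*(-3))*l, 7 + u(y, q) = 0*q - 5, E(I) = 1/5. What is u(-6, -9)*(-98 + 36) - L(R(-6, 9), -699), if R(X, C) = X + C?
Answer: 4419/5 ≈ 883.80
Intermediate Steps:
R(X, C) = C + X
E(I) = 1/5
u(y, q) = -12 (u(y, q) = -7 + (0*q - 5) = -7 + (0 - 5) = -7 - 5 = -12)
L(n, l) = l/5
u(-6, -9)*(-98 + 36) - L(R(-6, 9), -699) = -12*(-98 + 36) - (-699)/5 = -12*(-62) - 1*(-699/5) = 744 + 699/5 = 4419/5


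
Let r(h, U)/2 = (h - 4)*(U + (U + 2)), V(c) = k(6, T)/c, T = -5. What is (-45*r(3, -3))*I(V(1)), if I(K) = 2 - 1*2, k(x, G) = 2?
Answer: 0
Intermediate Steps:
V(c) = 2/c
r(h, U) = 2*(-4 + h)*(2 + 2*U) (r(h, U) = 2*((h - 4)*(U + (U + 2))) = 2*((-4 + h)*(U + (2 + U))) = 2*((-4 + h)*(2 + 2*U)) = 2*(-4 + h)*(2 + 2*U))
I(K) = 0 (I(K) = 2 - 2 = 0)
(-45*r(3, -3))*I(V(1)) = -45*(-16 - 16*(-3) + 4*3 + 4*(-3)*3)*0 = -45*(-16 + 48 + 12 - 36)*0 = -45*8*0 = -360*0 = 0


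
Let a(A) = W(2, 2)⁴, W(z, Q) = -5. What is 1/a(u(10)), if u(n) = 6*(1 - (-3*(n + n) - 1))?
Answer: 1/625 ≈ 0.0016000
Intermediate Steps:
u(n) = 12 + 36*n (u(n) = 6*(1 - (-6*n - 1)) = 6*(1 - (-1 - 6*n)) = 6*(1 + (1 + 6*n)) = 6*(2 + 6*n) = 12 + 36*n)
a(A) = 625 (a(A) = (-5)⁴ = 625)
1/a(u(10)) = 1/625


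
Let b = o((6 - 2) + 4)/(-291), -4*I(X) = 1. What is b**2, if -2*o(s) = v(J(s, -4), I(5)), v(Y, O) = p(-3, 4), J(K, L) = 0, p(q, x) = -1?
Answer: 1/338724 ≈ 2.9523e-6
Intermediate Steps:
I(X) = -1/4 (I(X) = -1/4*1 = -1/4)
v(Y, O) = -1
o(s) = 1/2 (o(s) = -1/2*(-1) = 1/2)
b = -1/582 (b = (1/2)/(-291) = (1/2)*(-1/291) = -1/582 ≈ -0.0017182)
b**2 = (-1/582)**2 = 1/338724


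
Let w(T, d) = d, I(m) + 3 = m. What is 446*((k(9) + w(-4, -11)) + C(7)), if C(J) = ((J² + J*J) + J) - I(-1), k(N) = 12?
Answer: 49060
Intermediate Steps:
I(m) = -3 + m
C(J) = 4 + J + 2*J² (C(J) = ((J² + J*J) + J) - (-3 - 1) = ((J² + J²) + J) - 1*(-4) = (2*J² + J) + 4 = (J + 2*J²) + 4 = 4 + J + 2*J²)
446*((k(9) + w(-4, -11)) + C(7)) = 446*((12 - 11) + (4 + 7 + 2*7²)) = 446*(1 + (4 + 7 + 2*49)) = 446*(1 + (4 + 7 + 98)) = 446*(1 + 109) = 446*110 = 49060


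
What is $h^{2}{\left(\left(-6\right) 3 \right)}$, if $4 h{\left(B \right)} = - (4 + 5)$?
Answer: $\frac{81}{16} \approx 5.0625$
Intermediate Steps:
$h{\left(B \right)} = - \frac{9}{4}$ ($h{\left(B \right)} = \frac{\left(-1\right) \left(4 + 5\right)}{4} = \frac{\left(-1\right) 9}{4} = \frac{1}{4} \left(-9\right) = - \frac{9}{4}$)
$h^{2}{\left(\left(-6\right) 3 \right)} = \left(- \frac{9}{4}\right)^{2} = \frac{81}{16}$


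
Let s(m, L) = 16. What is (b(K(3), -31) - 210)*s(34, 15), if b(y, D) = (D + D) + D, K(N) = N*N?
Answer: -4848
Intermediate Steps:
K(N) = N²
b(y, D) = 3*D (b(y, D) = 2*D + D = 3*D)
(b(K(3), -31) - 210)*s(34, 15) = (3*(-31) - 210)*16 = (-93 - 210)*16 = -303*16 = -4848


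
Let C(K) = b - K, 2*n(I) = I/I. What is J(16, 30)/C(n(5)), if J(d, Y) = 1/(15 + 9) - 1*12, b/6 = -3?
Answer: 287/444 ≈ 0.64640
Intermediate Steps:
b = -18 (b = 6*(-3) = -18)
n(I) = 1/2 (n(I) = (I/I)/2 = (1/2)*1 = 1/2)
C(K) = -18 - K
J(d, Y) = -287/24 (J(d, Y) = 1/24 - 12 = -287/24)
J(16, 30)/C(n(5)) = -287/(24*(-18 - 1*1/2)) = -287/(24*(-18 - 1/2)) = -287/(24*(-37/2)) = -287/24*(-2/37) = 287/444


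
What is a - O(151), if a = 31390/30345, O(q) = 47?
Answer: -278965/6069 ≈ -45.966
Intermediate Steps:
a = 6278/6069 (a = 31390*(1/30345) = 6278/6069 ≈ 1.0344)
a - O(151) = 6278/6069 - 1*47 = 6278/6069 - 47 = -278965/6069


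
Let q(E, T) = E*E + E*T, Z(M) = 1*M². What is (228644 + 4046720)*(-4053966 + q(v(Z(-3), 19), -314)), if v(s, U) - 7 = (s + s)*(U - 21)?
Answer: -17289653247916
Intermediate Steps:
Z(M) = M²
v(s, U) = 7 + 2*s*(-21 + U) (v(s, U) = 7 + (s + s)*(U - 21) = 7 + (2*s)*(-21 + U) = 7 + 2*s*(-21 + U))
q(E, T) = E² + E*T
(228644 + 4046720)*(-4053966 + q(v(Z(-3), 19), -314)) = (228644 + 4046720)*(-4053966 + (7 - 42*(-3)² + 2*19*(-3)²)*((7 - 42*(-3)² + 2*19*(-3)²) - 314)) = 4275364*(-4053966 + (7 - 42*9 + 2*19*9)*((7 - 42*9 + 2*19*9) - 314)) = 4275364*(-4053966 + (7 - 378 + 342)*((7 - 378 + 342) - 314)) = 4275364*(-4053966 - 29*(-29 - 314)) = 4275364*(-4053966 - 29*(-343)) = 4275364*(-4053966 + 9947) = 4275364*(-4044019) = -17289653247916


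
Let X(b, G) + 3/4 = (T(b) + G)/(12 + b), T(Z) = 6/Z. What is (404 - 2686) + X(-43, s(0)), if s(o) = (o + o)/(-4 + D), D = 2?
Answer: -12171599/5332 ≈ -2282.7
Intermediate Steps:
s(o) = -o (s(o) = (o + o)/(-4 + 2) = (2*o)/(-2) = (2*o)*(-½) = -o)
X(b, G) = -¾ + (G + 6/b)/(12 + b) (X(b, G) = -¾ + (6/b + G)/(12 + b) = -¾ + (G + 6/b)/(12 + b))
(404 - 2686) + X(-43, s(0)) = (404 - 2686) + (¼)*(24 - 43*(-36 - 3*(-43) + 4*(-1*0)))/(-43*(12 - 43)) = -2282 + (¼)*(-1/43)*(24 - 43*(-36 + 129 + 4*0))/(-31) = -2282 + (¼)*(-1/43)*(-1/31)*(24 - 43*(-36 + 129 + 0)) = -2282 + (¼)*(-1/43)*(-1/31)*(24 - 43*93) = -2282 + (¼)*(-1/43)*(-1/31)*(24 - 3999) = -2282 + (¼)*(-1/43)*(-1/31)*(-3975) = -2282 - 3975/5332 = -12171599/5332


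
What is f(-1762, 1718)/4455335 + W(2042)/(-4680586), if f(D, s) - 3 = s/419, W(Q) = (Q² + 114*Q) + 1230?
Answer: -822090186350708/873764944442389 ≈ -0.94086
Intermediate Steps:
W(Q) = 1230 + Q² + 114*Q
f(D, s) = 3 + s/419
f(-1762, 1718)/4455335 + W(2042)/(-4680586) = (3 + (1/419)*1718)/4455335 + (1230 + 2042² + 114*2042)/(-4680586) = (3 + 1718/419)*(1/4455335) + (1230 + 4169764 + 232788)*(-1/4680586) = (2975/419)*(1/4455335) + 4403782*(-1/4680586) = 595/373357073 - 2201891/2340293 = -822090186350708/873764944442389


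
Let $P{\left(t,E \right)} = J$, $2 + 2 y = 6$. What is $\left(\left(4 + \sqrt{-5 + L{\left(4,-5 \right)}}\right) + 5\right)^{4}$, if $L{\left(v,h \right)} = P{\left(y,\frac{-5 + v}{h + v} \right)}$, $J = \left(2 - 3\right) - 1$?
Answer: $\left(9 + i \sqrt{7}\right)^{4} \approx 3208.0 + 7048.3 i$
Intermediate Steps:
$y = 2$ ($y = -1 + \frac{1}{2} \cdot 6 = -1 + 3 = 2$)
$J = -2$ ($J = -1 - 1 = -2$)
$P{\left(t,E \right)} = -2$
$L{\left(v,h \right)} = -2$
$\left(\left(4 + \sqrt{-5 + L{\left(4,-5 \right)}}\right) + 5\right)^{4} = \left(\left(4 + \sqrt{-5 - 2}\right) + 5\right)^{4} = \left(\left(4 + \sqrt{-7}\right) + 5\right)^{4} = \left(\left(4 + i \sqrt{7}\right) + 5\right)^{4} = \left(9 + i \sqrt{7}\right)^{4}$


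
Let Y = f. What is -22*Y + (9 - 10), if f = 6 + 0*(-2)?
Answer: -133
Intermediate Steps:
f = 6 (f = 6 + 0 = 6)
Y = 6
-22*Y + (9 - 10) = -22*6 + (9 - 10) = -132 - 1 = -133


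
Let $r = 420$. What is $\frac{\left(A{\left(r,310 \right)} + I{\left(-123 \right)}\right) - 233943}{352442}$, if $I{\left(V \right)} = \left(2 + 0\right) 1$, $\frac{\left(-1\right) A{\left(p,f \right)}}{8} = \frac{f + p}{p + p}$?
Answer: $- \frac{4912907}{7401282} \approx -0.66379$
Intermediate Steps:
$A{\left(p,f \right)} = - \frac{4 \left(f + p\right)}{p}$ ($A{\left(p,f \right)} = - 8 \frac{f + p}{p + p} = - 8 \frac{f + p}{2 p} = - \frac{4 \left(f + p\right)}{p}$)
$I{\left(V \right)} = 2$ ($I{\left(V \right)} = 2 \cdot 1 = 2$)
$\frac{\left(A{\left(r,310 \right)} + I{\left(-123 \right)}\right) - 233943}{352442} = \frac{\left(\left(-4 - \frac{1240}{420}\right) + 2\right) - 233943}{352442} = \left(\left(\left(-4 - 1240 \cdot \frac{1}{420}\right) + 2\right) - 233943\right) \frac{1}{352442} = \left(\left(\left(-4 - \frac{62}{21}\right) + 2\right) - 233943\right) \frac{1}{352442} = \left(\left(- \frac{146}{21} + 2\right) - 233943\right) \frac{1}{352442} = \left(- \frac{104}{21} - 233943\right) \frac{1}{352442} = \left(- \frac{4912907}{21}\right) \frac{1}{352442} = - \frac{4912907}{7401282}$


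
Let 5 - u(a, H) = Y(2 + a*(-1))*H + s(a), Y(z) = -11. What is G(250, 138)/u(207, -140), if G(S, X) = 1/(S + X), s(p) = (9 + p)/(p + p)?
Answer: -23/13702996 ≈ -1.6785e-6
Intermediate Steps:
s(p) = (9 + p)/(2*p) (s(p) = (9 + p)/((2*p)) = (9 + p)*(1/(2*p)) = (9 + p)/(2*p))
u(a, H) = 5 + 11*H - (9 + a)/(2*a) (u(a, H) = 5 - (-11*H + (9 + a)/(2*a)) = 5 + (11*H - (9 + a)/(2*a)) = 5 + 11*H - (9 + a)/(2*a))
G(250, 138)/u(207, -140) = 1/((250 + 138)*(9/2 + 11*(-140) - 9/2/207)) = 1/(388*(9/2 - 1540 - 9/2*1/207)) = 1/(388*(9/2 - 1540 - 1/46)) = 1/(388*(-35317/23)) = (1/388)*(-23/35317) = -23/13702996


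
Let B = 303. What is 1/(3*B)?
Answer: 1/909 ≈ 0.0011001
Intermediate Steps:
1/(3*B) = 1/(3*303) = 1/909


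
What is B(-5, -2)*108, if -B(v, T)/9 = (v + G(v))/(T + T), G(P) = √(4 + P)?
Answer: -1215 + 243*I ≈ -1215.0 + 243.0*I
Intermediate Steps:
B(v, T) = -9*(v + √(4 + v))/(2*T) (B(v, T) = -9*(v + √(4 + v))/(T + T) = -9*(v + √(4 + v))/(2*T))
B(-5, -2)*108 = ((9/2)*(-1*(-5) - √(4 - 5))/(-2))*108 = ((9/2)*(-½)*(5 - √(-1)))*108 = ((9/2)*(-½)*(5 - I))*108 = (-45/4 + 9*I/4)*108 = -1215 + 243*I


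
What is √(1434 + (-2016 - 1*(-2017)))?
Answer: √1435 ≈ 37.881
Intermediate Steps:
√(1434 + (-2016 - 1*(-2017))) = √(1434 + (-2016 + 2017)) = √(1434 + 1) = √1435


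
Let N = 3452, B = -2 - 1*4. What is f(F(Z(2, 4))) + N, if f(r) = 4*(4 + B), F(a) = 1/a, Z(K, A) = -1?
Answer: 3444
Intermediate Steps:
B = -6 (B = -2 - 4 = -6)
f(r) = -8 (f(r) = 4*(4 - 6) = 4*(-2) = -8)
f(F(Z(2, 4))) + N = -8 + 3452 = 3444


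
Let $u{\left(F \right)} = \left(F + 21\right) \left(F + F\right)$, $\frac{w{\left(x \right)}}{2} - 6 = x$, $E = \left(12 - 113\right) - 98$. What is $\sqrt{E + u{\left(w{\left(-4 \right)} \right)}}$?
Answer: $1$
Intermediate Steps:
$E = -199$ ($E = -101 - 98 = -199$)
$w{\left(x \right)} = 12 + 2 x$
$u{\left(F \right)} = 2 F \left(21 + F\right)$ ($u{\left(F \right)} = \left(21 + F\right) 2 F = 2 F \left(21 + F\right)$)
$\sqrt{E + u{\left(w{\left(-4 \right)} \right)}} = \sqrt{-199 + 2 \left(12 + 2 \left(-4\right)\right) \left(21 + \left(12 + 2 \left(-4\right)\right)\right)} = \sqrt{-199 + 2 \left(12 - 8\right) \left(21 + \left(12 - 8\right)\right)} = \sqrt{-199 + 2 \cdot 4 \left(21 + 4\right)} = \sqrt{-199 + 2 \cdot 4 \cdot 25} = \sqrt{-199 + 200} = \sqrt{1} = 1$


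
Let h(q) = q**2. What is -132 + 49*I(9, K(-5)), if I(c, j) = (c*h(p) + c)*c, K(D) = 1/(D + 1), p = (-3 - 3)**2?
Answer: 5147661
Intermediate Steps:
p = 36 (p = (-6)**2 = 36)
K(D) = 1/(1 + D)
I(c, j) = 1297*c**2 (I(c, j) = (c*36**2 + c)*c = (c*1296 + c)*c = (1296*c + c)*c = (1297*c)*c = 1297*c**2)
-132 + 49*I(9, K(-5)) = -132 + 49*(1297*9**2) = -132 + 49*(1297*81) = -132 + 49*105057 = -132 + 5147793 = 5147661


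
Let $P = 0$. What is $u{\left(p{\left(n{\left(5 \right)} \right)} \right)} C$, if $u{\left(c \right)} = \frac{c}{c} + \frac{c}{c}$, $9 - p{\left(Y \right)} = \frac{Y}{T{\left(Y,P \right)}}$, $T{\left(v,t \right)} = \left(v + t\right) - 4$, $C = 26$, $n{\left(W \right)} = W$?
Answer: $52$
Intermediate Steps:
$T{\left(v,t \right)} = -4 + t + v$ ($T{\left(v,t \right)} = \left(t + v\right) - 4 = -4 + t + v$)
$p{\left(Y \right)} = 9 - \frac{Y}{-4 + Y}$ ($p{\left(Y \right)} = 9 - \frac{Y}{-4 + 0 + Y} = 9 - \frac{Y}{-4 + Y}$)
$u{\left(c \right)} = 2$ ($u{\left(c \right)} = 1 + 1 = 2$)
$u{\left(p{\left(n{\left(5 \right)} \right)} \right)} C = 2 \cdot 26 = 52$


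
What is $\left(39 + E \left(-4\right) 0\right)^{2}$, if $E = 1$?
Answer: $1521$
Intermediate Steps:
$\left(39 + E \left(-4\right) 0\right)^{2} = \left(39 + 1 \left(-4\right) 0\right)^{2} = \left(39 - 0\right)^{2} = \left(39 + 0\right)^{2} = 39^{2} = 1521$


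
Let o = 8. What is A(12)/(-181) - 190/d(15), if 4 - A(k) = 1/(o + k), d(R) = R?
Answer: -137797/10860 ≈ -12.688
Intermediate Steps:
A(k) = 4 - 1/(8 + k)
A(12)/(-181) - 190/d(15) = ((31 + 4*12)/(8 + 12))/(-181) - 190/15 = ((31 + 48)/20)*(-1/181) - 190*1/15 = ((1/20)*79)*(-1/181) - 38/3 = (79/20)*(-1/181) - 38/3 = -79/3620 - 38/3 = -137797/10860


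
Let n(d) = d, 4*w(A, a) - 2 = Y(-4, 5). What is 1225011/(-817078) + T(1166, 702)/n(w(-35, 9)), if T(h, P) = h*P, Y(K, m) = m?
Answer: 2675209382907/5719546 ≈ 4.6773e+5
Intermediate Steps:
w(A, a) = 7/4 (w(A, a) = ½ + (¼)*5 = ½ + 5/4 = 7/4)
T(h, P) = P*h
1225011/(-817078) + T(1166, 702)/n(w(-35, 9)) = 1225011/(-817078) + (702*1166)/(7/4) = 1225011*(-1/817078) + 818532*(4/7) = -1225011/817078 + 3274128/7 = 2675209382907/5719546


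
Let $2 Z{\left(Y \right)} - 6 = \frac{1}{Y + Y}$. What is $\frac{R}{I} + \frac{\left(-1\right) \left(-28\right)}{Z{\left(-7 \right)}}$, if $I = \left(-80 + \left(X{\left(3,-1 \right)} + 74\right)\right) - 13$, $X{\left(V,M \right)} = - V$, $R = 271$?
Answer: $- \frac{5245}{1826} \approx -2.8724$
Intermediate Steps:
$Z{\left(Y \right)} = 3 + \frac{1}{4 Y}$ ($Z{\left(Y \right)} = 3 + \frac{1}{2 \left(Y + Y\right)} = 3 + \frac{1}{2 \cdot 2 Y} = 3 + \frac{\frac{1}{2} \frac{1}{Y}}{2} = 3 + \frac{1}{4 Y}$)
$I = -22$ ($I = \left(-80 + \left(\left(-1\right) 3 + 74\right)\right) - 13 = \left(-80 + \left(-3 + 74\right)\right) - 13 = \left(-80 + 71\right) - 13 = -9 - 13 = -22$)
$\frac{R}{I} + \frac{\left(-1\right) \left(-28\right)}{Z{\left(-7 \right)}} = \frac{271}{-22} + \frac{\left(-1\right) \left(-28\right)}{3 + \frac{1}{4 \left(-7\right)}} = 271 \left(- \frac{1}{22}\right) + \frac{28}{3 + \frac{1}{4} \left(- \frac{1}{7}\right)} = - \frac{271}{22} + \frac{28}{3 - \frac{1}{28}} = - \frac{271}{22} + \frac{28}{\frac{83}{28}} = - \frac{271}{22} + 28 \cdot \frac{28}{83} = - \frac{271}{22} + \frac{784}{83} = - \frac{5245}{1826}$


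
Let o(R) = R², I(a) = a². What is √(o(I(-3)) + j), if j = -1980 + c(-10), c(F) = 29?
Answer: I*√1870 ≈ 43.243*I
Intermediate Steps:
j = -1951 (j = -1980 + 29 = -1951)
√(o(I(-3)) + j) = √(((-3)²)² - 1951) = √(9² - 1951) = √(81 - 1951) = √(-1870) = I*√1870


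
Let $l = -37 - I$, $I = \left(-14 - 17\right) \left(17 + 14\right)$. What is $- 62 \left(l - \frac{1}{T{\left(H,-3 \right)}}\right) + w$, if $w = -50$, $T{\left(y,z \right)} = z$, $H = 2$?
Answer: $- \frac{172076}{3} \approx -57359.0$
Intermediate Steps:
$I = -961$ ($I = \left(-31\right) 31 = -961$)
$l = 924$ ($l = -37 - -961 = -37 + 961 = 924$)
$- 62 \left(l - \frac{1}{T{\left(H,-3 \right)}}\right) + w = - 62 \left(924 - \frac{1}{-3}\right) - 50 = - 62 \left(924 - - \frac{1}{3}\right) - 50 = - 62 \left(924 + \frac{1}{3}\right) - 50 = \left(-62\right) \frac{2773}{3} - 50 = - \frac{171926}{3} - 50 = - \frac{172076}{3}$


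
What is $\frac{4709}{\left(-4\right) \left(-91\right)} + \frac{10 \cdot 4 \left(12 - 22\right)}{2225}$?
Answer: $\frac{413277}{32396} \approx 12.757$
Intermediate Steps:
$\frac{4709}{\left(-4\right) \left(-91\right)} + \frac{10 \cdot 4 \left(12 - 22\right)}{2225} = \frac{4709}{364} + 40 \left(-10\right) \frac{1}{2225} = 4709 \cdot \frac{1}{364} - \frac{16}{89} = \frac{4709}{364} - \frac{16}{89} = \frac{413277}{32396}$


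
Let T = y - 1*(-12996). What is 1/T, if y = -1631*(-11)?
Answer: 1/30937 ≈ 3.2324e-5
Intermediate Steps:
y = 17941
T = 30937 (T = 17941 - 1*(-12996) = 17941 + 12996 = 30937)
1/T = 1/30937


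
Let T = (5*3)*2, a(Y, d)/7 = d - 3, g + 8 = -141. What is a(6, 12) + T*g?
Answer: -4407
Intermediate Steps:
g = -149 (g = -8 - 141 = -149)
a(Y, d) = -21 + 7*d (a(Y, d) = 7*(d - 3) = 7*(-3 + d) = -21 + 7*d)
T = 30 (T = 15*2 = 30)
a(6, 12) + T*g = (-21 + 7*12) + 30*(-149) = (-21 + 84) - 4470 = 63 - 4470 = -4407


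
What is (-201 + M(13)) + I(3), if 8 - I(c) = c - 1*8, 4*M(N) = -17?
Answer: -769/4 ≈ -192.25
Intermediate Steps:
M(N) = -17/4 (M(N) = (¼)*(-17) = -17/4)
I(c) = 16 - c (I(c) = 8 - (c - 1*8) = 8 - (c - 8) = 8 - (-8 + c) = 8 + (8 - c) = 16 - c)
(-201 + M(13)) + I(3) = (-201 - 17/4) + (16 - 1*3) = -821/4 + (16 - 3) = -821/4 + 13 = -769/4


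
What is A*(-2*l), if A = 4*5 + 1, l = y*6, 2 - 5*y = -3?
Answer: -252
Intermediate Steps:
y = 1 (y = ⅖ - ⅕*(-3) = ⅖ + ⅗ = 1)
l = 6 (l = 1*6 = 6)
A = 21 (A = 20 + 1 = 21)
A*(-2*l) = 21*(-2*6) = 21*(-12) = -252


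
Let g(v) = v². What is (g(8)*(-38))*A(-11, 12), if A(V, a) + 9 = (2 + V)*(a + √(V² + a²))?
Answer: 284544 + 21888*√265 ≈ 6.4086e+5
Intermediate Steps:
A(V, a) = -9 + (2 + V)*(a + √(V² + a²))
(g(8)*(-38))*A(-11, 12) = (8²*(-38))*(-9 + 2*12 + 2*√((-11)² + 12²) - 11*12 - 11*√((-11)² + 12²)) = (64*(-38))*(-9 + 24 + 2*√(121 + 144) - 132 - 11*√(121 + 144)) = -2432*(-9 + 24 + 2*√265 - 132 - 11*√265) = -2432*(-117 - 9*√265) = 284544 + 21888*√265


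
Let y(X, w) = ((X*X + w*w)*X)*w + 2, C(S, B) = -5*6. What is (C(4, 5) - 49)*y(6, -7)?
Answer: 281872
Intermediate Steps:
C(S, B) = -30
y(X, w) = 2 + X*w*(X**2 + w**2) (y(X, w) = ((X**2 + w**2)*X)*w + 2 = (X*(X**2 + w**2))*w + 2 = X*w*(X**2 + w**2) + 2 = 2 + X*w*(X**2 + w**2))
(C(4, 5) - 49)*y(6, -7) = (-30 - 49)*(2 + 6*(-7)**3 - 7*6**3) = -79*(2 + 6*(-343) - 7*216) = -79*(2 - 2058 - 1512) = -79*(-3568) = 281872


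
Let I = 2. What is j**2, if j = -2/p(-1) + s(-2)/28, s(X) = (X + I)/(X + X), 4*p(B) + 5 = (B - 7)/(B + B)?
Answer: 64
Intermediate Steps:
p(B) = -5/4 + (-7 + B)/(8*B) (p(B) = -5/4 + ((B - 7)/(B + B))/4 = -5/4 + ((-7 + B)/((2*B)))/4 = -5/4 + ((-7 + B)*(1/(2*B)))/4 = -5/4 + ((-7 + B)/(2*B))/4 = -5/4 + (-7 + B)/(8*B))
s(X) = (2 + X)/(2*X) (s(X) = (X + 2)/(X + X) = (2 + X)/((2*X)) = (2 + X)*(1/(2*X)) = (2 + X)/(2*X))
j = 8 (j = -2*(-8/(-7 - 9*(-1))) + ((1/2)*(2 - 2)/(-2))/28 = -2*(-8/(-7 + 9)) + ((1/2)*(-1/2)*0)*(1/28) = -2/((1/8)*(-1)*2) + 0*(1/28) = -2/(-1/4) + 0 = -2*(-4) + 0 = 8 + 0 = 8)
j**2 = 8**2 = 64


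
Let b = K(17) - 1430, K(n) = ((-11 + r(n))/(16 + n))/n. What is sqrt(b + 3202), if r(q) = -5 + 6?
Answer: sqrt(557680002)/561 ≈ 42.095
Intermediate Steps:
r(q) = 1
K(n) = -10/(n*(16 + n)) (K(n) = ((-11 + 1)/(16 + n))/n = (-10/(16 + n))/n = -10/(n*(16 + n)))
b = -802240/561 (b = -10/(17*(16 + 17)) - 1430 = -10*1/17/33 - 1430 = -10*1/17*1/33 - 1430 = -10/561 - 1430 = -802240/561 ≈ -1430.0)
sqrt(b + 3202) = sqrt(-802240/561 + 3202) = sqrt(994082/561) = sqrt(557680002)/561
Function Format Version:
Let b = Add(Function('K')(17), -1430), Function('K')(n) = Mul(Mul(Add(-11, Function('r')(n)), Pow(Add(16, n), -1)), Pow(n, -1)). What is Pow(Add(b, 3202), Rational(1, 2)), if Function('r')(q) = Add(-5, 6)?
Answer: Mul(Rational(1, 561), Pow(557680002, Rational(1, 2))) ≈ 42.095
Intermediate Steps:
Function('r')(q) = 1
Function('K')(n) = Mul(-10, Pow(n, -1), Pow(Add(16, n), -1)) (Function('K')(n) = Mul(Mul(Add(-11, 1), Pow(Add(16, n), -1)), Pow(n, -1)) = Mul(Mul(-10, Pow(Add(16, n), -1)), Pow(n, -1)) = Mul(-10, Pow(n, -1), Pow(Add(16, n), -1)))
b = Rational(-802240, 561) (b = Add(Mul(-10, Pow(17, -1), Pow(Add(16, 17), -1)), -1430) = Add(Mul(-10, Rational(1, 17), Pow(33, -1)), -1430) = Add(Mul(-10, Rational(1, 17), Rational(1, 33)), -1430) = Add(Rational(-10, 561), -1430) = Rational(-802240, 561) ≈ -1430.0)
Pow(Add(b, 3202), Rational(1, 2)) = Pow(Add(Rational(-802240, 561), 3202), Rational(1, 2)) = Pow(Rational(994082, 561), Rational(1, 2)) = Mul(Rational(1, 561), Pow(557680002, Rational(1, 2)))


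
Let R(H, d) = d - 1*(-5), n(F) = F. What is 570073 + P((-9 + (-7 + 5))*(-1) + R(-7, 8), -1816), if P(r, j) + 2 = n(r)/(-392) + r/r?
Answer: 27933525/49 ≈ 5.7007e+5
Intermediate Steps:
R(H, d) = 5 + d (R(H, d) = d + 5 = 5 + d)
P(r, j) = -1 - r/392 (P(r, j) = -2 + (r/(-392) + r/r) = -2 + (r*(-1/392) + 1) = -2 + (-r/392 + 1) = -2 + (1 - r/392) = -1 - r/392)
570073 + P((-9 + (-7 + 5))*(-1) + R(-7, 8), -1816) = 570073 + (-1 - ((-9 + (-7 + 5))*(-1) + (5 + 8))/392) = 570073 + (-1 - ((-9 - 2)*(-1) + 13)/392) = 570073 + (-1 - (-11*(-1) + 13)/392) = 570073 + (-1 - (11 + 13)/392) = 570073 + (-1 - 1/392*24) = 570073 + (-1 - 3/49) = 570073 - 52/49 = 27933525/49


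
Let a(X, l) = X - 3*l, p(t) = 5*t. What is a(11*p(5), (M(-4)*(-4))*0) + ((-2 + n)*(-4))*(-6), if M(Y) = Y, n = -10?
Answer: -13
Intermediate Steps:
a(11*p(5), (M(-4)*(-4))*0) + ((-2 + n)*(-4))*(-6) = (11*(5*5) - 3*(-4*(-4))*0) + ((-2 - 10)*(-4))*(-6) = (11*25 - 48*0) - 12*(-4)*(-6) = (275 - 3*0) + 48*(-6) = (275 + 0) - 288 = 275 - 288 = -13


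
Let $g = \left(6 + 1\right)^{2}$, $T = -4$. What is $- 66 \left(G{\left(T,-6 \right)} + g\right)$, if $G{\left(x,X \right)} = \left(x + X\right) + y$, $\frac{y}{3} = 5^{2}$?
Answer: $-7524$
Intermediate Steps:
$y = 75$ ($y = 3 \cdot 5^{2} = 3 \cdot 25 = 75$)
$G{\left(x,X \right)} = 75 + X + x$ ($G{\left(x,X \right)} = \left(x + X\right) + 75 = \left(X + x\right) + 75 = 75 + X + x$)
$g = 49$ ($g = 7^{2} = 49$)
$- 66 \left(G{\left(T,-6 \right)} + g\right) = - 66 \left(\left(75 - 6 - 4\right) + 49\right) = - 66 \left(65 + 49\right) = \left(-66\right) 114 = -7524$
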